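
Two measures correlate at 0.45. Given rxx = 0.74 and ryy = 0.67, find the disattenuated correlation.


r_corrected = rxy / sqrt(rxx * ryy)
= 0.45 / sqrt(0.74 * 0.67)
= 0.45 / sqrt(0.4958)
= 0.45 / 0.704131
r_corrected = 0.6391

0.6391


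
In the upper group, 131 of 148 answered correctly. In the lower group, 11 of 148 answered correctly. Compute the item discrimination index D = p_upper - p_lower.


p_upper = 131/148 = 0.8851
p_lower = 11/148 = 0.0743
D = 0.8851 - 0.0743 = 0.8108

0.8108


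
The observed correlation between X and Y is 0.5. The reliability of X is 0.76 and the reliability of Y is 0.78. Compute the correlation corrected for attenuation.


r_corrected = rxy / sqrt(rxx * ryy)
= 0.5 / sqrt(0.76 * 0.78)
= 0.5 / sqrt(0.5928)
= 0.5 / 0.769935
r_corrected = 0.6494

0.6494


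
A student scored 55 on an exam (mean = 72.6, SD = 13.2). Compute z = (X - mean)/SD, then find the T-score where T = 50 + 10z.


z = (X - mean) / SD = (55 - 72.6) / 13.2
z = -17.6 / 13.2
z = -1.3333
T-score = T = 50 + 10z
Carry z at full precision (z = -17.6 / 13.2) into the conversion:
T-score = 50 + 10 * (-17.6 / 13.2) = 50 + -176 / 13.2
T-score = 50 + -13.3333
T-score = 36.6667

36.6667


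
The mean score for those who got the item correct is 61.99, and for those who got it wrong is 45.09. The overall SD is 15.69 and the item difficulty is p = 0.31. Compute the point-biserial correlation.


q = 1 - p = 0.69
rpb = ((M1 - M0) / SD) * sqrt(p * q)
rpb = ((61.99 - 45.09) / 15.69) * sqrt(0.31 * 0.69)
rpb = 0.4982

0.4982


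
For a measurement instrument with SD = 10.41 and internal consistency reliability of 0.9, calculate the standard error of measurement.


SEM = SD * sqrt(1 - rxx)
SEM = 10.41 * sqrt(1 - 0.9)
SEM = 10.41 * sqrt(0.1) = 10.41 * 0.316228
SEM = 3.2919

3.2919


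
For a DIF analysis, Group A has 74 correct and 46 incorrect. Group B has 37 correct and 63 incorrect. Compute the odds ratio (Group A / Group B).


Odds_A = 74/46 = 1.6087
Odds_B = 37/63 = 0.5873
OR = Odds_A / Odds_B = 1.6087 / 0.5873
Exactly, OR = (74 * 63) / (46 * 37) = 4662 / 1702
OR = 2.7391

2.7391


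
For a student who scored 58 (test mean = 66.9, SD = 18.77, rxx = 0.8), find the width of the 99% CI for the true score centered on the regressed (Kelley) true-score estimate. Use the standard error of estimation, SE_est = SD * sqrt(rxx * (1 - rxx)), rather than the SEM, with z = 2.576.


True score estimate = 0.8*58 + 0.2*66.9 = 59.78
SE_est = SD * sqrt(rxx * (1 - rxx)) = 18.77 * sqrt(0.8 * 0.2) = 18.77 * sqrt(0.16) = 7.508
CI = T_est +/- z * SE_est, so width = 2 * z * SE_est = 2 * 2.576 * 7.508
Width = 38.6812

38.6812


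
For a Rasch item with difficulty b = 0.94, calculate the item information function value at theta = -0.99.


P = 1/(1+exp(-(-0.99-0.94))) = 0.1268
I = P*(1-P) = 0.1268 * 0.8732
I = 0.1107

0.1107


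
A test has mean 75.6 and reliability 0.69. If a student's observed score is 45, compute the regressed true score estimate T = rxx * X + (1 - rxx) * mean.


T_est = rxx * X + (1 - rxx) * mean
T_est = 0.69 * 45 + 0.31 * 75.6
T_est = 31.05 + 23.436
T_est = 54.486

54.486


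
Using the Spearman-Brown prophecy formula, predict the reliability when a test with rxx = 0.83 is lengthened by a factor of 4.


r_new = (n * rxx) / (1 + (n-1) * rxx)
r_new = (4 * 0.83) / (1 + 3 * 0.83)
r_new = 3.32 / 3.49
r_new = 0.9513

0.9513


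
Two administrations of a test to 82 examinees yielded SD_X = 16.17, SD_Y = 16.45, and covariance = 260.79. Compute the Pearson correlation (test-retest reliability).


r = cov(X,Y) / (SD_X * SD_Y)
r = 260.79 / (16.17 * 16.45)
r = 260.79 / 265.9965
r = 0.9804

0.9804


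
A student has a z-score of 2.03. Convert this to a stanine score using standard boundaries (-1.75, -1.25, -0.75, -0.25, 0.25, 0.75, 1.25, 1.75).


Stanine boundaries: [-1.75, -1.25, -0.75, -0.25, 0.25, 0.75, 1.25, 1.75]
z = 2.03
Check each boundary:
  z >= -1.75 -> could be stanine 2
  z >= -1.25 -> could be stanine 3
  z >= -0.75 -> could be stanine 4
  z >= -0.25 -> could be stanine 5
  z >= 0.25 -> could be stanine 6
  z >= 0.75 -> could be stanine 7
  z >= 1.25 -> could be stanine 8
  z >= 1.75 -> could be stanine 9
Highest qualifying boundary gives stanine = 9

9


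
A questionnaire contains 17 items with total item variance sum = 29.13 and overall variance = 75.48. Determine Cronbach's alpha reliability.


alpha = (k/(k-1)) * (1 - sum(si^2)/s_total^2)
= (17/16) * (1 - 29.13/75.48)
alpha = 0.6524

0.6524


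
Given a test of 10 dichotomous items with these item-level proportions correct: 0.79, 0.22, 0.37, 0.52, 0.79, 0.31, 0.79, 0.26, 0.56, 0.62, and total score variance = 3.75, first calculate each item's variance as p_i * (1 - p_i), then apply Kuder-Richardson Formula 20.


For each item, compute p_i * q_i:
  Item 1: 0.79 * 0.21 = 0.1659
  Item 2: 0.22 * 0.78 = 0.1716
  Item 3: 0.37 * 0.63 = 0.2331
  Item 4: 0.52 * 0.48 = 0.2496
  Item 5: 0.79 * 0.21 = 0.1659
  Item 6: 0.31 * 0.69 = 0.2139
  Item 7: 0.79 * 0.21 = 0.1659
  Item 8: 0.26 * 0.74 = 0.1924
  Item 9: 0.56 * 0.44 = 0.2464
  Item 10: 0.62 * 0.38 = 0.2356
Sum(p_i * q_i) = 0.1659 + 0.1716 + 0.2331 + 0.2496 + 0.1659 + 0.2139 + 0.1659 + 0.1924 + 0.2464 + 0.2356 = 2.0403
KR-20 = (k/(k-1)) * (1 - Sum(p_i*q_i) / Var_total)
= (10/9) * (1 - 2.0403/3.75)
= 1.1111 * 0.4559
KR-20 = 0.5066

0.5066


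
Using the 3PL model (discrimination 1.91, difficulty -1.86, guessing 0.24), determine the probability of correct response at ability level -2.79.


logit = 1.91*(-2.79 - -1.86) = -1.7763
P* = 1/(1 + exp(--1.7763)) = 0.1448
P = 0.24 + (1 - 0.24) * 0.1448
P = 0.35

0.35


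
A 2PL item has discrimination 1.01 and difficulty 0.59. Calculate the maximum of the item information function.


For 2PL, max info at theta = b = 0.59
I_max = a^2 / 4 = 1.01^2 / 4
= 1.0201 / 4
I_max = 0.255

0.255


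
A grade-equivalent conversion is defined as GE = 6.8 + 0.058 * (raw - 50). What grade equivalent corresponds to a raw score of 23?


raw - median = 23 - 50 = -27
slope * diff = 0.058 * -27 = -1.566
GE = 6.8 + -1.566
GE = 5.234

5.234


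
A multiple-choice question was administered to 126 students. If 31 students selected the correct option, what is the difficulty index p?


Item difficulty p = number correct / total examinees
p = 31 / 126
p = 0.246

0.246


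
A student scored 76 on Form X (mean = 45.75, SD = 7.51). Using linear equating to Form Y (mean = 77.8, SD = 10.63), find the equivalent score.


slope = SD_Y / SD_X = 10.63 / 7.51 ~ 1.4154
intercept = mean_Y - slope * mean_X = 77.8 - (10.63 / 7.51) * 45.75 ~ 13.0433
Y = slope * X + intercept. To avoid rounding drift from the rounded slope/intercept, evaluate the equivalent form Y = mean_Y + SD_Y * (X - mean_X) / SD_X at full precision:
Y = 77.8 + 10.63 * (76 - 45.75) / 7.51
Y = 77.8 + 10.63 * 30.25 / 7.51
Y = 77.8 + 321.5575 / 7.51
Y = 77.8 + 42.8172
Y = 120.6172

120.6172


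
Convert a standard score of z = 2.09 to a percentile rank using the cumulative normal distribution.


CDF(z) = 0.5 * (1 + erf(z/sqrt(2)))
erf(1.4779) = 0.9634
CDF = 0.9817
Percentile rank = 0.9817 * 100 = 98.17

98.17


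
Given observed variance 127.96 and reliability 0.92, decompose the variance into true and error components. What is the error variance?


var_true = rxx * var_obs = 0.92 * 127.96 = 117.7232
var_error = var_obs - var_true
var_error = 127.96 - 117.7232
var_error = 10.2368

10.2368


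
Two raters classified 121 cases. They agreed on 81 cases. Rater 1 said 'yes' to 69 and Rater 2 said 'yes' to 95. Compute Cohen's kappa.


P_o = 81/121 = 0.669421
P_e = (69*95 + 52*26) / 14641 = 0.540059
kappa = (P_o - P_e) / (1 - P_e)
kappa = (0.669421 - 0.540059) / (1 - 0.540059)
kappa = 0.2813

0.2813


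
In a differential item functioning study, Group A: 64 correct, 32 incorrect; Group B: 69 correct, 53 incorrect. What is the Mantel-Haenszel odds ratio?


Odds_A = 64/32 = 2.0
Odds_B = 69/53 = 1.3019
OR = Odds_A / Odds_B = 2.0 / 1.3019
Exactly, OR = (64 * 53) / (32 * 69) = 3392 / 2208
OR = 1.5362

1.5362


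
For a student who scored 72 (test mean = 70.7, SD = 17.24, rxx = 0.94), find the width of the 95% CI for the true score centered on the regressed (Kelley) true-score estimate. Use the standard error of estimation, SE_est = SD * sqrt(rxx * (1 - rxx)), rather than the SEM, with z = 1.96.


True score estimate = 0.94*72 + 0.06*70.7 = 71.922
SE_est = SD * sqrt(rxx * (1 - rxx)) = 17.24 * sqrt(0.94 * 0.06) = 17.24 * sqrt(0.0564) = 4.094273
CI = T_est +/- z * SE_est, so width = 2 * z * SE_est = 2 * 1.96 * 4.094273
Width = 16.0496

16.0496


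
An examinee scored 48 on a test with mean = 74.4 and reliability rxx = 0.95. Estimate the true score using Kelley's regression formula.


T_est = rxx * X + (1 - rxx) * mean
T_est = 0.95 * 48 + 0.05 * 74.4
T_est = 45.6 + 3.72
T_est = 49.32

49.32


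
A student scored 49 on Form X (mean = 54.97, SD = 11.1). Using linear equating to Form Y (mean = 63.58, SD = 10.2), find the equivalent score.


slope = SD_Y / SD_X = 10.2 / 11.1 ~ 0.9189
intercept = mean_Y - slope * mean_X = 63.58 - (10.2 / 11.1) * 54.97 ~ 13.067
Y = slope * X + intercept. To avoid rounding drift from the rounded slope/intercept, evaluate the equivalent form Y = mean_Y + SD_Y * (X - mean_X) / SD_X at full precision:
Y = 63.58 + 10.2 * (49 - 54.97) / 11.1
Y = 63.58 - 10.2 * 5.97 / 11.1
Y = 63.58 - 60.894 / 11.1
Y = 63.58 - 5.4859
Y = 58.0941

58.0941


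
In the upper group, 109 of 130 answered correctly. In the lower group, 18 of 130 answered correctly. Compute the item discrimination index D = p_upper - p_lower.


p_upper = 109/130 = 0.8385
p_lower = 18/130 = 0.1385
D = 0.8385 - 0.1385 = 0.7

0.7


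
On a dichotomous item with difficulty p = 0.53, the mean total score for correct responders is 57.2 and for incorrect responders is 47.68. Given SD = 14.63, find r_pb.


q = 1 - p = 0.47
rpb = ((M1 - M0) / SD) * sqrt(p * q)
rpb = ((57.2 - 47.68) / 14.63) * sqrt(0.53 * 0.47)
rpb = 0.3248

0.3248


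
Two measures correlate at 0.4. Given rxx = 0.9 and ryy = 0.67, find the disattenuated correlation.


r_corrected = rxy / sqrt(rxx * ryy)
= 0.4 / sqrt(0.9 * 0.67)
= 0.4 / sqrt(0.603)
= 0.4 / 0.776531
r_corrected = 0.5151

0.5151


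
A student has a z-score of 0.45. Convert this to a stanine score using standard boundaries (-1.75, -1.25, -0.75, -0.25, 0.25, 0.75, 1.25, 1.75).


Stanine boundaries: [-1.75, -1.25, -0.75, -0.25, 0.25, 0.75, 1.25, 1.75]
z = 0.45
Check each boundary:
  z >= -1.75 -> could be stanine 2
  z >= -1.25 -> could be stanine 3
  z >= -0.75 -> could be stanine 4
  z >= -0.25 -> could be stanine 5
  z >= 0.25 -> could be stanine 6
  z < 0.75
  z < 1.25
  z < 1.75
Highest qualifying boundary gives stanine = 6

6


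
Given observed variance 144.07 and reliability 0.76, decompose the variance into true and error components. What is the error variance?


var_true = rxx * var_obs = 0.76 * 144.07 = 109.4932
var_error = var_obs - var_true
var_error = 144.07 - 109.4932
var_error = 34.5768

34.5768


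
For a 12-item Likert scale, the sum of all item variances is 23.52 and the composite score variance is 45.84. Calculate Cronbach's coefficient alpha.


alpha = (k/(k-1)) * (1 - sum(si^2)/s_total^2)
= (12/11) * (1 - 23.52/45.84)
alpha = 0.5312

0.5312


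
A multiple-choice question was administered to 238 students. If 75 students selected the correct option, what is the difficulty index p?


Item difficulty p = number correct / total examinees
p = 75 / 238
p = 0.3151

0.3151


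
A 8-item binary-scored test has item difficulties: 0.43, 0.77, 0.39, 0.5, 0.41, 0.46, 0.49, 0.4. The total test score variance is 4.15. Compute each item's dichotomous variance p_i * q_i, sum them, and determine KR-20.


For each item, compute p_i * q_i:
  Item 1: 0.43 * 0.57 = 0.2451
  Item 2: 0.77 * 0.23 = 0.1771
  Item 3: 0.39 * 0.61 = 0.2379
  Item 4: 0.5 * 0.5 = 0.25
  Item 5: 0.41 * 0.59 = 0.2419
  Item 6: 0.46 * 0.54 = 0.2484
  Item 7: 0.49 * 0.51 = 0.2499
  Item 8: 0.4 * 0.6 = 0.24
Sum(p_i * q_i) = 0.2451 + 0.1771 + 0.2379 + 0.25 + 0.2419 + 0.2484 + 0.2499 + 0.24 = 1.8903
KR-20 = (k/(k-1)) * (1 - Sum(p_i*q_i) / Var_total)
= (8/7) * (1 - 1.8903/4.15)
= 1.1429 * 0.5445
KR-20 = 0.6223

0.6223


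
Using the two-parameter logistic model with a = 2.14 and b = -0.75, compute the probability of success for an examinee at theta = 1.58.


a*(theta - b) = 2.14 * (1.58 - -0.75) = 4.9862
exp(-4.9862) = 0.0068
P = 1 / (1 + 0.0068)
P = 0.9932

0.9932


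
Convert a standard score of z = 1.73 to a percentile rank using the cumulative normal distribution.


CDF(z) = 0.5 * (1 + erf(z/sqrt(2)))
erf(1.2233) = 0.9164
CDF = 0.9582
Percentile rank = 0.9582 * 100 = 95.82

95.82


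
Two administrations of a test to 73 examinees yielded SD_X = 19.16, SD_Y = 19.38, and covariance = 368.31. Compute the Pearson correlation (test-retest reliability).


r = cov(X,Y) / (SD_X * SD_Y)
r = 368.31 / (19.16 * 19.38)
r = 368.31 / 371.3208
r = 0.9919

0.9919


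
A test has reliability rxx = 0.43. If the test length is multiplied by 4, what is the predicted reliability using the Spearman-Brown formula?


r_new = (n * rxx) / (1 + (n-1) * rxx)
r_new = (4 * 0.43) / (1 + 3 * 0.43)
r_new = 1.72 / 2.29
r_new = 0.7511

0.7511


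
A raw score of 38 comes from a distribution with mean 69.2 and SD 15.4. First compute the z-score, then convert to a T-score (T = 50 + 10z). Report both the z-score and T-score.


z = (X - mean) / SD = (38 - 69.2) / 15.4
z = -31.2 / 15.4
z = -2.026
T-score = T = 50 + 10z
Carry z at full precision (z = -31.2 / 15.4) into the conversion:
T-score = 50 + 10 * (-31.2 / 15.4) = 50 + -312 / 15.4
T-score = 50 + -20.2597
T-score = 29.7403

29.7403


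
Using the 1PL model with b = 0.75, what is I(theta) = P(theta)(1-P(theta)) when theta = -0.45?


P = 1/(1+exp(-(-0.45-0.75))) = 0.2315
I = P*(1-P) = 0.2315 * 0.7685
I = 0.1779

0.1779


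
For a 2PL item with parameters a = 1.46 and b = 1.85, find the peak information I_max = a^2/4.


For 2PL, max info at theta = b = 1.85
I_max = a^2 / 4 = 1.46^2 / 4
= 2.1316 / 4
I_max = 0.5329

0.5329


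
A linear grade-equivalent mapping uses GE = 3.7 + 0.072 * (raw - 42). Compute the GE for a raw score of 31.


raw - median = 31 - 42 = -11
slope * diff = 0.072 * -11 = -0.792
GE = 3.7 + -0.792
GE = 2.908

2.908


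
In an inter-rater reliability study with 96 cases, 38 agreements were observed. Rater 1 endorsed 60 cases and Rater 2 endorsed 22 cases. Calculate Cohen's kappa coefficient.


P_o = 38/96 = 0.395833
P_e = (60*22 + 36*74) / 9216 = 0.432292
kappa = (P_o - P_e) / (1 - P_e)
kappa = (0.395833 - 0.432292) / (1 - 0.432292)
kappa = -0.0642

-0.0642


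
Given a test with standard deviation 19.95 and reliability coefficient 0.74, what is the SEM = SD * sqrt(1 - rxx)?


SEM = SD * sqrt(1 - rxx)
SEM = 19.95 * sqrt(1 - 0.74)
SEM = 19.95 * sqrt(0.26) = 19.95 * 0.509902
SEM = 10.1725

10.1725


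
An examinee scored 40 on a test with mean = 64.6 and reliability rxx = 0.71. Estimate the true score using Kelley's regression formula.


T_est = rxx * X + (1 - rxx) * mean
T_est = 0.71 * 40 + 0.29 * 64.6
T_est = 28.4 + 18.734
T_est = 47.134

47.134


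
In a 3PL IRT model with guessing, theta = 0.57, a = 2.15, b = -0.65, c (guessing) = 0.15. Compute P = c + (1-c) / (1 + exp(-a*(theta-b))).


logit = 2.15*(0.57 - -0.65) = 2.623
P* = 1/(1 + exp(-2.623)) = 0.9323
P = 0.15 + (1 - 0.15) * 0.9323
P = 0.9425

0.9425


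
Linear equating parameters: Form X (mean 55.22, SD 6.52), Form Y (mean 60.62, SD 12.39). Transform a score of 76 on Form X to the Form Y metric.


slope = SD_Y / SD_X = 12.39 / 6.52 ~ 1.9003
intercept = mean_Y - slope * mean_X = 60.62 - (12.39 / 6.52) * 55.22 ~ -44.3149
Y = slope * X + intercept. To avoid rounding drift from the rounded slope/intercept, evaluate the equivalent form Y = mean_Y + SD_Y * (X - mean_X) / SD_X at full precision:
Y = 60.62 + 12.39 * (76 - 55.22) / 6.52
Y = 60.62 + 12.39 * 20.78 / 6.52
Y = 60.62 + 257.4642 / 6.52
Y = 60.62 + 39.4884
Y = 100.1084

100.1084


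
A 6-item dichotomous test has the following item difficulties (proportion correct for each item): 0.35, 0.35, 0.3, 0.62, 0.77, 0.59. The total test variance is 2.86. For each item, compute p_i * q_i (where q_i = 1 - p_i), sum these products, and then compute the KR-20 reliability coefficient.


For each item, compute p_i * q_i:
  Item 1: 0.35 * 0.65 = 0.2275
  Item 2: 0.35 * 0.65 = 0.2275
  Item 3: 0.3 * 0.7 = 0.21
  Item 4: 0.62 * 0.38 = 0.2356
  Item 5: 0.77 * 0.23 = 0.1771
  Item 6: 0.59 * 0.41 = 0.2419
Sum(p_i * q_i) = 0.2275 + 0.2275 + 0.21 + 0.2356 + 0.1771 + 0.2419 = 1.3196
KR-20 = (k/(k-1)) * (1 - Sum(p_i*q_i) / Var_total)
= (6/5) * (1 - 1.3196/2.86)
= 1.2 * 0.5386
KR-20 = 0.6463

0.6463


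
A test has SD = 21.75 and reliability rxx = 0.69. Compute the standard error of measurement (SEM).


SEM = SD * sqrt(1 - rxx)
SEM = 21.75 * sqrt(1 - 0.69)
SEM = 21.75 * sqrt(0.31) = 21.75 * 0.556776
SEM = 12.1099

12.1099


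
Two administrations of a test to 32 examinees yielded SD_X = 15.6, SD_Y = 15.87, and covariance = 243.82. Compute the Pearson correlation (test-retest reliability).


r = cov(X,Y) / (SD_X * SD_Y)
r = 243.82 / (15.6 * 15.87)
r = 243.82 / 247.572
r = 0.9848

0.9848


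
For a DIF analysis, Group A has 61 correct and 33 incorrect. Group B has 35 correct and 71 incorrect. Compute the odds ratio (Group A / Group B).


Odds_A = 61/33 = 1.8485
Odds_B = 35/71 = 0.493
OR = Odds_A / Odds_B = 1.8485 / 0.493
Exactly, OR = (61 * 71) / (33 * 35) = 4331 / 1155
OR = 3.7498

3.7498


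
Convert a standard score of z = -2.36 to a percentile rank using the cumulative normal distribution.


CDF(z) = 0.5 * (1 + erf(z/sqrt(2)))
erf(-1.6688) = -0.9817
CDF = 0.0091
Percentile rank = 0.0091 * 100 = 0.91

0.91


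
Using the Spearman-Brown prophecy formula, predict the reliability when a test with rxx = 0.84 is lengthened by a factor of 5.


r_new = (n * rxx) / (1 + (n-1) * rxx)
r_new = (5 * 0.84) / (1 + 4 * 0.84)
r_new = 4.2 / 4.36
r_new = 0.9633

0.9633


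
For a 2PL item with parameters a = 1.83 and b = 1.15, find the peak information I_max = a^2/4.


For 2PL, max info at theta = b = 1.15
I_max = a^2 / 4 = 1.83^2 / 4
= 3.3489 / 4
I_max = 0.8372

0.8372


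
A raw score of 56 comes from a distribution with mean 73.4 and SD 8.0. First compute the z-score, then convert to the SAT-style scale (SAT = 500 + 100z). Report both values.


z = (X - mean) / SD = (56 - 73.4) / 8.0
z = -17.4 / 8.0
z = -2.175
SAT-scale = SAT = 500 + 100z
Carry z at full precision (z = -17.4 / 8.0) into the conversion:
SAT-scale = 500 + 100 * (-17.4 / 8.0) = 500 + -1740 / 8.0
SAT-scale = 500 + -217.5
SAT-scale = 282.5

282.5


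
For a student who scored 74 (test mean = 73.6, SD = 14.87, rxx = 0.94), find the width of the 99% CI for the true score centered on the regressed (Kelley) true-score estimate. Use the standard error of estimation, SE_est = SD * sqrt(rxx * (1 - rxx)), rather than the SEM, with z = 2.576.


True score estimate = 0.94*74 + 0.06*73.6 = 73.976
SE_est = SD * sqrt(rxx * (1 - rxx)) = 14.87 * sqrt(0.94 * 0.06) = 14.87 * sqrt(0.0564) = 3.531429
CI = T_est +/- z * SE_est, so width = 2 * z * SE_est = 2 * 2.576 * 3.531429
Width = 18.1939

18.1939


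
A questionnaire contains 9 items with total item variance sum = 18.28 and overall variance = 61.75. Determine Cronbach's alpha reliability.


alpha = (k/(k-1)) * (1 - sum(si^2)/s_total^2)
= (9/8) * (1 - 18.28/61.75)
alpha = 0.792

0.792


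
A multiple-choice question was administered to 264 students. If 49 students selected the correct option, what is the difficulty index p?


Item difficulty p = number correct / total examinees
p = 49 / 264
p = 0.1856

0.1856


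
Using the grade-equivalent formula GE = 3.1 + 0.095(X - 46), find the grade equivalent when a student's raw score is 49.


raw - median = 49 - 46 = 3
slope * diff = 0.095 * 3 = 0.285
GE = 3.1 + 0.285
GE = 3.385

3.385


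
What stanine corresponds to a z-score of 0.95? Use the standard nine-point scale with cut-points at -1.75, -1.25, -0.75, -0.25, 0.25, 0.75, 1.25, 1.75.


Stanine boundaries: [-1.75, -1.25, -0.75, -0.25, 0.25, 0.75, 1.25, 1.75]
z = 0.95
Check each boundary:
  z >= -1.75 -> could be stanine 2
  z >= -1.25 -> could be stanine 3
  z >= -0.75 -> could be stanine 4
  z >= -0.25 -> could be stanine 5
  z >= 0.25 -> could be stanine 6
  z >= 0.75 -> could be stanine 7
  z < 1.25
  z < 1.75
Highest qualifying boundary gives stanine = 7

7


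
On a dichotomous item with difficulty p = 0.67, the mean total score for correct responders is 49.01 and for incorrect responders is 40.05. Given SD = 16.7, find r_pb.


q = 1 - p = 0.33
rpb = ((M1 - M0) / SD) * sqrt(p * q)
rpb = ((49.01 - 40.05) / 16.7) * sqrt(0.67 * 0.33)
rpb = 0.2523

0.2523


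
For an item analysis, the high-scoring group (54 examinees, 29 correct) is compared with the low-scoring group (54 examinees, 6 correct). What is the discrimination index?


p_upper = 29/54 = 0.537
p_lower = 6/54 = 0.1111
D = 0.537 - 0.1111 = 0.4259

0.4259


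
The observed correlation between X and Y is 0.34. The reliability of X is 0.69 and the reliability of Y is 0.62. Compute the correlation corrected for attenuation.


r_corrected = rxy / sqrt(rxx * ryy)
= 0.34 / sqrt(0.69 * 0.62)
= 0.34 / sqrt(0.4278)
= 0.34 / 0.654064
r_corrected = 0.5198

0.5198


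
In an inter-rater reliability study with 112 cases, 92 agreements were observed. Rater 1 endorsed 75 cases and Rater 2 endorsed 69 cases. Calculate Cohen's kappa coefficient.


P_o = 92/112 = 0.821429
P_e = (75*69 + 37*43) / 12544 = 0.539381
kappa = (P_o - P_e) / (1 - P_e)
kappa = (0.821429 - 0.539381) / (1 - 0.539381)
kappa = 0.6123

0.6123


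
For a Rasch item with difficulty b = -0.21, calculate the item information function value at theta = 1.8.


P = 1/(1+exp(-(1.8--0.21))) = 0.8818
I = P*(1-P) = 0.8818 * 0.1182
I = 0.1042

0.1042


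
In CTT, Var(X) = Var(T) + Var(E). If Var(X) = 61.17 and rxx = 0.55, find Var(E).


var_true = rxx * var_obs = 0.55 * 61.17 = 33.6435
var_error = var_obs - var_true
var_error = 61.17 - 33.6435
var_error = 27.5265

27.5265


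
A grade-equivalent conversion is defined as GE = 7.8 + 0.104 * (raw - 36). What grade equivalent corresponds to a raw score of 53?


raw - median = 53 - 36 = 17
slope * diff = 0.104 * 17 = 1.768
GE = 7.8 + 1.768
GE = 9.568

9.568


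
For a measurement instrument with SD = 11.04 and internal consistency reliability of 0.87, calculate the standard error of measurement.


SEM = SD * sqrt(1 - rxx)
SEM = 11.04 * sqrt(1 - 0.87)
SEM = 11.04 * sqrt(0.13) = 11.04 * 0.360555
SEM = 3.9805

3.9805


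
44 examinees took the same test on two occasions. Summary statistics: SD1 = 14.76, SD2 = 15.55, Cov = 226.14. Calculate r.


r = cov(X,Y) / (SD_X * SD_Y)
r = 226.14 / (14.76 * 15.55)
r = 226.14 / 229.518
r = 0.9853

0.9853


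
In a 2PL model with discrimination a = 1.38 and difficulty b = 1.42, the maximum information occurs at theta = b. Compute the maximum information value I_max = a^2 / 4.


For 2PL, max info at theta = b = 1.42
I_max = a^2 / 4 = 1.38^2 / 4
= 1.9044 / 4
I_max = 0.4761

0.4761


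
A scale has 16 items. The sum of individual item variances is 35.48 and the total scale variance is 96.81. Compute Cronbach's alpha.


alpha = (k/(k-1)) * (1 - sum(si^2)/s_total^2)
= (16/15) * (1 - 35.48/96.81)
alpha = 0.6757

0.6757


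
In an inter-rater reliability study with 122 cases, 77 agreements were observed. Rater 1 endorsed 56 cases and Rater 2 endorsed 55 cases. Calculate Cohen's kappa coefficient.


P_o = 77/122 = 0.631148
P_e = (56*55 + 66*67) / 14884 = 0.504031
kappa = (P_o - P_e) / (1 - P_e)
kappa = (0.631148 - 0.504031) / (1 - 0.504031)
kappa = 0.2563

0.2563


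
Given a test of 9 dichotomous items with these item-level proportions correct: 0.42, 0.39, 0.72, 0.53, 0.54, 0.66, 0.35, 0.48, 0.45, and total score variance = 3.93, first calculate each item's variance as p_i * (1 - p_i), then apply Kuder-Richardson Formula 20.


For each item, compute p_i * q_i:
  Item 1: 0.42 * 0.58 = 0.2436
  Item 2: 0.39 * 0.61 = 0.2379
  Item 3: 0.72 * 0.28 = 0.2016
  Item 4: 0.53 * 0.47 = 0.2491
  Item 5: 0.54 * 0.46 = 0.2484
  Item 6: 0.66 * 0.34 = 0.2244
  Item 7: 0.35 * 0.65 = 0.2275
  Item 8: 0.48 * 0.52 = 0.2496
  Item 9: 0.45 * 0.55 = 0.2475
Sum(p_i * q_i) = 0.2436 + 0.2379 + 0.2016 + 0.2491 + 0.2484 + 0.2244 + 0.2275 + 0.2496 + 0.2475 = 2.1296
KR-20 = (k/(k-1)) * (1 - Sum(p_i*q_i) / Var_total)
= (9/8) * (1 - 2.1296/3.93)
= 1.125 * 0.4581
KR-20 = 0.5154

0.5154


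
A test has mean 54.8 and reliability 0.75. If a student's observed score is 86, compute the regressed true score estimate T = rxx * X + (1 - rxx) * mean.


T_est = rxx * X + (1 - rxx) * mean
T_est = 0.75 * 86 + 0.25 * 54.8
T_est = 64.5 + 13.7
T_est = 78.2

78.2


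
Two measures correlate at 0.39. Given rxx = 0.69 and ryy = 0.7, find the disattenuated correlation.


r_corrected = rxy / sqrt(rxx * ryy)
= 0.39 / sqrt(0.69 * 0.7)
= 0.39 / sqrt(0.483)
= 0.39 / 0.694982
r_corrected = 0.5612

0.5612


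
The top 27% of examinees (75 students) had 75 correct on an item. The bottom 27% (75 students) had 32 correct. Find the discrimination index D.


p_upper = 75/75 = 1.0
p_lower = 32/75 = 0.4267
D = 1.0 - 0.4267 = 0.5733

0.5733


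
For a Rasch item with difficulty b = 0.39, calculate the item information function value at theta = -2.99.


P = 1/(1+exp(-(-2.99-0.39))) = 0.0329
I = P*(1-P) = 0.0329 * 0.9671
I = 0.0318

0.0318


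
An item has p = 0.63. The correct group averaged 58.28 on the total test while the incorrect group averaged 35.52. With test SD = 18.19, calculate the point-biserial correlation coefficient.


q = 1 - p = 0.37
rpb = ((M1 - M0) / SD) * sqrt(p * q)
rpb = ((58.28 - 35.52) / 18.19) * sqrt(0.63 * 0.37)
rpb = 0.6041

0.6041


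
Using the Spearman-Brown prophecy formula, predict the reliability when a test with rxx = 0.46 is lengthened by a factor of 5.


r_new = (n * rxx) / (1 + (n-1) * rxx)
r_new = (5 * 0.46) / (1 + 4 * 0.46)
r_new = 2.3 / 2.84
r_new = 0.8099

0.8099


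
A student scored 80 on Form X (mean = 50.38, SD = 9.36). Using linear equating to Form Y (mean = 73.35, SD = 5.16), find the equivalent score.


slope = SD_Y / SD_X = 5.16 / 9.36 ~ 0.5513
intercept = mean_Y - slope * mean_X = 73.35 - (5.16 / 9.36) * 50.38 ~ 45.5764
Y = slope * X + intercept. To avoid rounding drift from the rounded slope/intercept, evaluate the equivalent form Y = mean_Y + SD_Y * (X - mean_X) / SD_X at full precision:
Y = 73.35 + 5.16 * (80 - 50.38) / 9.36
Y = 73.35 + 5.16 * 29.62 / 9.36
Y = 73.35 + 152.8392 / 9.36
Y = 73.35 + 16.329
Y = 89.679

89.679


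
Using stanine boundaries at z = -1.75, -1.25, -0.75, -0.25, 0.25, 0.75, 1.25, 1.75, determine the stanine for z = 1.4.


Stanine boundaries: [-1.75, -1.25, -0.75, -0.25, 0.25, 0.75, 1.25, 1.75]
z = 1.4
Check each boundary:
  z >= -1.75 -> could be stanine 2
  z >= -1.25 -> could be stanine 3
  z >= -0.75 -> could be stanine 4
  z >= -0.25 -> could be stanine 5
  z >= 0.25 -> could be stanine 6
  z >= 0.75 -> could be stanine 7
  z >= 1.25 -> could be stanine 8
  z < 1.75
Highest qualifying boundary gives stanine = 8

8


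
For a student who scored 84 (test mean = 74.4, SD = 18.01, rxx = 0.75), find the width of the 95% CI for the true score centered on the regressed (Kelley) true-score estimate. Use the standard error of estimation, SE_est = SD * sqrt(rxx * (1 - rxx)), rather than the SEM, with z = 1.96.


True score estimate = 0.75*84 + 0.25*74.4 = 81.6
SE_est = SD * sqrt(rxx * (1 - rxx)) = 18.01 * sqrt(0.75 * 0.25) = 18.01 * sqrt(0.1875) = 7.798559
CI = T_est +/- z * SE_est, so width = 2 * z * SE_est = 2 * 1.96 * 7.798559
Width = 30.5704

30.5704


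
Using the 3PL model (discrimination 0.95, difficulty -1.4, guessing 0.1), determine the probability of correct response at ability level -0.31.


logit = 0.95*(-0.31 - -1.4) = 1.0355
P* = 1/(1 + exp(-1.0355)) = 0.738
P = 0.1 + (1 - 0.1) * 0.738
P = 0.7642

0.7642


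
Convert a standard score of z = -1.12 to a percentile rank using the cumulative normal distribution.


CDF(z) = 0.5 * (1 + erf(z/sqrt(2)))
erf(-0.792) = -0.7373
CDF = 0.1314
Percentile rank = 0.1314 * 100 = 13.14

13.14


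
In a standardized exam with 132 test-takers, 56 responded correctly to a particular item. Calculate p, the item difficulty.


Item difficulty p = number correct / total examinees
p = 56 / 132
p = 0.4242

0.4242


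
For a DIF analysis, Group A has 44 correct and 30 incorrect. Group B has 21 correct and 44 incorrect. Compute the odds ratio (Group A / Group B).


Odds_A = 44/30 = 1.4667
Odds_B = 21/44 = 0.4773
OR = Odds_A / Odds_B = 1.4667 / 0.4773
Exactly, OR = (44 * 44) / (30 * 21) = 1936 / 630
OR = 3.073

3.073


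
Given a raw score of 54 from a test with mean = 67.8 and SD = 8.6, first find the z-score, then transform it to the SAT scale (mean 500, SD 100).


z = (X - mean) / SD = (54 - 67.8) / 8.6
z = -13.8 / 8.6
z = -1.6047
SAT-scale = SAT = 500 + 100z
Carry z at full precision (z = -13.8 / 8.6) into the conversion:
SAT-scale = 500 + 100 * (-13.8 / 8.6) = 500 + -1380 / 8.6
SAT-scale = 500 + -160.4651
SAT-scale = 339.5349

339.5349


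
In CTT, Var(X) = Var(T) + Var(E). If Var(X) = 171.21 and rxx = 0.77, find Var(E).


var_true = rxx * var_obs = 0.77 * 171.21 = 131.8317
var_error = var_obs - var_true
var_error = 171.21 - 131.8317
var_error = 39.3783

39.3783


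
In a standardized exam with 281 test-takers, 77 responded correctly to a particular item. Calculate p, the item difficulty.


Item difficulty p = number correct / total examinees
p = 77 / 281
p = 0.274

0.274


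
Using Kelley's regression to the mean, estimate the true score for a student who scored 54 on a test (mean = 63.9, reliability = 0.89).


T_est = rxx * X + (1 - rxx) * mean
T_est = 0.89 * 54 + 0.11 * 63.9
T_est = 48.06 + 7.029
T_est = 55.089

55.089


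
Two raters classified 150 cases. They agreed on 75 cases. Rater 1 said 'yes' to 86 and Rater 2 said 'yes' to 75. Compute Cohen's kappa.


P_o = 75/150 = 0.5
P_e = (86*75 + 64*75) / 22500 = 0.5
kappa = (P_o - P_e) / (1 - P_e)
kappa = (0.5 - 0.5) / (1 - 0.5)
kappa = 0.0

0.0


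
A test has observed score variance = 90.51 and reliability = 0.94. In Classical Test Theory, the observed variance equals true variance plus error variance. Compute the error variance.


var_true = rxx * var_obs = 0.94 * 90.51 = 85.0794
var_error = var_obs - var_true
var_error = 90.51 - 85.0794
var_error = 5.4306

5.4306


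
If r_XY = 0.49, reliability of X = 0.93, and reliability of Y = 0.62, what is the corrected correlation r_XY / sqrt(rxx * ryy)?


r_corrected = rxy / sqrt(rxx * ryy)
= 0.49 / sqrt(0.93 * 0.62)
= 0.49 / sqrt(0.5766)
= 0.49 / 0.759342
r_corrected = 0.6453

0.6453


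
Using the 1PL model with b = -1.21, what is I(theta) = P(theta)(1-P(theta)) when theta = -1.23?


P = 1/(1+exp(-(-1.23--1.21))) = 0.495
I = P*(1-P) = 0.495 * 0.505
I = 0.25

0.25


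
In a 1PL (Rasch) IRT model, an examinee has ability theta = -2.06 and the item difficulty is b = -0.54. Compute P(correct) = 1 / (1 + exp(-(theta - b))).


theta - b = -2.06 - -0.54 = -1.52
exp(-(theta - b)) = exp(1.52) = 4.5722
P = 1 / (1 + 4.5722)
P = 0.1795

0.1795


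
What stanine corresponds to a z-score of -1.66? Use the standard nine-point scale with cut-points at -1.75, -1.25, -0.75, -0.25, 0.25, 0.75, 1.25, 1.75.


Stanine boundaries: [-1.75, -1.25, -0.75, -0.25, 0.25, 0.75, 1.25, 1.75]
z = -1.66
Check each boundary:
  z >= -1.75 -> could be stanine 2
  z < -1.25
  z < -0.75
  z < -0.25
  z < 0.25
  z < 0.75
  z < 1.25
  z < 1.75
Highest qualifying boundary gives stanine = 2

2


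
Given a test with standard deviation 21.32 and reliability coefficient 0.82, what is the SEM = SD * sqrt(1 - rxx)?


SEM = SD * sqrt(1 - rxx)
SEM = 21.32 * sqrt(1 - 0.82)
SEM = 21.32 * sqrt(0.18) = 21.32 * 0.424264
SEM = 9.0453

9.0453


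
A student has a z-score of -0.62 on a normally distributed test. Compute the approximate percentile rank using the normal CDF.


CDF(z) = 0.5 * (1 + erf(z/sqrt(2)))
erf(-0.4384) = -0.4647
CDF = 0.2676
Percentile rank = 0.2676 * 100 = 26.76

26.76


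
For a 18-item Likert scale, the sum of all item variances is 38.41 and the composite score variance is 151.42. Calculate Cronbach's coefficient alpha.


alpha = (k/(k-1)) * (1 - sum(si^2)/s_total^2)
= (18/17) * (1 - 38.41/151.42)
alpha = 0.7902

0.7902


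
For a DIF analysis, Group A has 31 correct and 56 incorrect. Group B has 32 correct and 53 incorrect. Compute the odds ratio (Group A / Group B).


Odds_A = 31/56 = 0.5536
Odds_B = 32/53 = 0.6038
OR = Odds_A / Odds_B = 0.5536 / 0.6038
Exactly, OR = (31 * 53) / (56 * 32) = 1643 / 1792
OR = 0.9169

0.9169


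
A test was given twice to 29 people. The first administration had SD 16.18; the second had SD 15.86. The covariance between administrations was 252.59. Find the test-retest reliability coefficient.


r = cov(X,Y) / (SD_X * SD_Y)
r = 252.59 / (16.18 * 15.86)
r = 252.59 / 256.6148
r = 0.9843

0.9843


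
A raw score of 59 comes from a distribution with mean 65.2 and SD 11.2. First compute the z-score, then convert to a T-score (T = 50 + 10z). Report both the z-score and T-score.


z = (X - mean) / SD = (59 - 65.2) / 11.2
z = -6.2 / 11.2
z = -0.5536
T-score = T = 50 + 10z
Carry z at full precision (z = -6.2 / 11.2) into the conversion:
T-score = 50 + 10 * (-6.2 / 11.2) = 50 + -62 / 11.2
T-score = 50 + -5.5357
T-score = 44.4643

44.4643


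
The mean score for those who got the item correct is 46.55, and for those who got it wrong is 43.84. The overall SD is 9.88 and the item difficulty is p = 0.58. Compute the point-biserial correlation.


q = 1 - p = 0.42
rpb = ((M1 - M0) / SD) * sqrt(p * q)
rpb = ((46.55 - 43.84) / 9.88) * sqrt(0.58 * 0.42)
rpb = 0.1354

0.1354


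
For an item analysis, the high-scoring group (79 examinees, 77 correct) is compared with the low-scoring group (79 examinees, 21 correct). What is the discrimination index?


p_upper = 77/79 = 0.9747
p_lower = 21/79 = 0.2658
D = 0.9747 - 0.2658 = 0.7089

0.7089


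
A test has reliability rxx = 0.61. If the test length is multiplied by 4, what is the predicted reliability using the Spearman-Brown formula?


r_new = (n * rxx) / (1 + (n-1) * rxx)
r_new = (4 * 0.61) / (1 + 3 * 0.61)
r_new = 2.44 / 2.83
r_new = 0.8622

0.8622


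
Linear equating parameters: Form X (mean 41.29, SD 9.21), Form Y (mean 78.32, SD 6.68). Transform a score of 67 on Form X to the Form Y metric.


slope = SD_Y / SD_X = 6.68 / 9.21 ~ 0.7253
intercept = mean_Y - slope * mean_X = 78.32 - (6.68 / 9.21) * 41.29 ~ 48.3724
Y = slope * X + intercept. To avoid rounding drift from the rounded slope/intercept, evaluate the equivalent form Y = mean_Y + SD_Y * (X - mean_X) / SD_X at full precision:
Y = 78.32 + 6.68 * (67 - 41.29) / 9.21
Y = 78.32 + 6.68 * 25.71 / 9.21
Y = 78.32 + 171.7428 / 9.21
Y = 78.32 + 18.6474
Y = 96.9674

96.9674


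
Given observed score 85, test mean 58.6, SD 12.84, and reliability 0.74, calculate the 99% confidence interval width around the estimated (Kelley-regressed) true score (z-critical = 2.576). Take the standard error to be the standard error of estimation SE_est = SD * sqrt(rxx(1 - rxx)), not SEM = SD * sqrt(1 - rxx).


True score estimate = 0.74*85 + 0.26*58.6 = 78.136
SE_est = SD * sqrt(rxx * (1 - rxx)) = 12.84 * sqrt(0.74 * 0.26) = 12.84 * sqrt(0.1924) = 5.632064
CI = T_est +/- z * SE_est, so width = 2 * z * SE_est = 2 * 2.576 * 5.632064
Width = 29.0164

29.0164


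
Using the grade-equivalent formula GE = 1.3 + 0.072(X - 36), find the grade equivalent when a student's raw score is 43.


raw - median = 43 - 36 = 7
slope * diff = 0.072 * 7 = 0.504
GE = 1.3 + 0.504
GE = 1.804

1.804


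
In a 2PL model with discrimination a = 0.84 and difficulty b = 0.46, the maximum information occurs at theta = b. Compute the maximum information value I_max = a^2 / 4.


For 2PL, max info at theta = b = 0.46
I_max = a^2 / 4 = 0.84^2 / 4
= 0.7056 / 4
I_max = 0.1764

0.1764


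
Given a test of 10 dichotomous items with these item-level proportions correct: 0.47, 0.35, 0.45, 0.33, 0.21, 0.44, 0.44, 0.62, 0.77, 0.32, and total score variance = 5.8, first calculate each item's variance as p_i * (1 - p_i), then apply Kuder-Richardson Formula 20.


For each item, compute p_i * q_i:
  Item 1: 0.47 * 0.53 = 0.2491
  Item 2: 0.35 * 0.65 = 0.2275
  Item 3: 0.45 * 0.55 = 0.2475
  Item 4: 0.33 * 0.67 = 0.2211
  Item 5: 0.21 * 0.79 = 0.1659
  Item 6: 0.44 * 0.56 = 0.2464
  Item 7: 0.44 * 0.56 = 0.2464
  Item 8: 0.62 * 0.38 = 0.2356
  Item 9: 0.77 * 0.23 = 0.1771
  Item 10: 0.32 * 0.68 = 0.2176
Sum(p_i * q_i) = 0.2491 + 0.2275 + 0.2475 + 0.2211 + 0.1659 + 0.2464 + 0.2464 + 0.2356 + 0.1771 + 0.2176 = 2.2342
KR-20 = (k/(k-1)) * (1 - Sum(p_i*q_i) / Var_total)
= (10/9) * (1 - 2.2342/5.8)
= 1.1111 * 0.6148
KR-20 = 0.6831

0.6831


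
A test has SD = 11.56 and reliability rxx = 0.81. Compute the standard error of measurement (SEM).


SEM = SD * sqrt(1 - rxx)
SEM = 11.56 * sqrt(1 - 0.81)
SEM = 11.56 * sqrt(0.19) = 11.56 * 0.43589
SEM = 5.0389

5.0389


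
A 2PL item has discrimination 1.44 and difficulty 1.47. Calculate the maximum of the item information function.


For 2PL, max info at theta = b = 1.47
I_max = a^2 / 4 = 1.44^2 / 4
= 2.0736 / 4
I_max = 0.5184

0.5184


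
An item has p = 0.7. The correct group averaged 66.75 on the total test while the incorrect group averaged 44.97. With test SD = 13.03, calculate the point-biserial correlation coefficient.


q = 1 - p = 0.3
rpb = ((M1 - M0) / SD) * sqrt(p * q)
rpb = ((66.75 - 44.97) / 13.03) * sqrt(0.7 * 0.3)
rpb = 0.766

0.766


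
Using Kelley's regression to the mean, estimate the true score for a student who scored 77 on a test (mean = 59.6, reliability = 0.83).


T_est = rxx * X + (1 - rxx) * mean
T_est = 0.83 * 77 + 0.17 * 59.6
T_est = 63.91 + 10.132
T_est = 74.042

74.042


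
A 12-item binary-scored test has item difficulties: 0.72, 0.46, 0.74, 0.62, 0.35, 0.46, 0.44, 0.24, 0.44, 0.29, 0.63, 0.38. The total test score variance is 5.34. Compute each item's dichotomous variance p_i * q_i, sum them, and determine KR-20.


For each item, compute p_i * q_i:
  Item 1: 0.72 * 0.28 = 0.2016
  Item 2: 0.46 * 0.54 = 0.2484
  Item 3: 0.74 * 0.26 = 0.1924
  Item 4: 0.62 * 0.38 = 0.2356
  Item 5: 0.35 * 0.65 = 0.2275
  Item 6: 0.46 * 0.54 = 0.2484
  Item 7: 0.44 * 0.56 = 0.2464
  Item 8: 0.24 * 0.76 = 0.1824
  Item 9: 0.44 * 0.56 = 0.2464
  Item 10: 0.29 * 0.71 = 0.2059
  Item 11: 0.63 * 0.37 = 0.2331
  Item 12: 0.38 * 0.62 = 0.2356
Sum(p_i * q_i) = 0.2016 + 0.2484 + 0.1924 + 0.2356 + 0.2275 + 0.2484 + 0.2464 + 0.1824 + 0.2464 + 0.2059 + 0.2331 + 0.2356 = 2.7037
KR-20 = (k/(k-1)) * (1 - Sum(p_i*q_i) / Var_total)
= (12/11) * (1 - 2.7037/5.34)
= 1.0909 * 0.4937
KR-20 = 0.5386

0.5386


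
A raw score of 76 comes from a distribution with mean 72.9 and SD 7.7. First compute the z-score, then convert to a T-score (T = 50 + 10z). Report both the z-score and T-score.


z = (X - mean) / SD = (76 - 72.9) / 7.7
z = 3.1 / 7.7
z = 0.4026
T-score = T = 50 + 10z
Carry z at full precision (z = 3.1 / 7.7) into the conversion:
T-score = 50 + 10 * (3.1 / 7.7) = 50 + 31 / 7.7
T-score = 50 + 4.026
T-score = 54.026

54.026


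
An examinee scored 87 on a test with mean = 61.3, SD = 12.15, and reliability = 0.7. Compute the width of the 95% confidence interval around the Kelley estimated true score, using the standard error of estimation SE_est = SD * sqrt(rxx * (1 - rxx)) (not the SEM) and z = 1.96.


True score estimate = 0.7*87 + 0.3*61.3 = 79.29
SE_est = SD * sqrt(rxx * (1 - rxx)) = 12.15 * sqrt(0.7 * 0.3) = 12.15 * sqrt(0.21) = 5.567829
CI = T_est +/- z * SE_est, so width = 2 * z * SE_est = 2 * 1.96 * 5.567829
Width = 21.8259

21.8259
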